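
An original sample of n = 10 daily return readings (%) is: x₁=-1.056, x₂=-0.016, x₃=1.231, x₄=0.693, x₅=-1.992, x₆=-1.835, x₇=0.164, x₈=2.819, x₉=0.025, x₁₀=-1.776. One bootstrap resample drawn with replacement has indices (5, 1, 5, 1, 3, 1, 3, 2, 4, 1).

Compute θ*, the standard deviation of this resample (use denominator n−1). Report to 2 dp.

Resample values: -1.992, -1.056, -1.992, -1.056, 1.231, -1.056, 1.231, -0.016, 0.693, -1.056.
Mean = -0.5069; sum of squared deviations = 13.3384
s² = 13.3384 / 9 = 1.4820
s = √1.4820 = 1.22

θ* = 1.22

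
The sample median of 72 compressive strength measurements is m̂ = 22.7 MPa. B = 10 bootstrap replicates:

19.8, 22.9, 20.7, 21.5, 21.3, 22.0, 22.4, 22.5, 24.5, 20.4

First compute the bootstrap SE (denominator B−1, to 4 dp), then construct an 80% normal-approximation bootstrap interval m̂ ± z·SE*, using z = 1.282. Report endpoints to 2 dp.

(20.94, 24.46)

Mean of replicates = 21.8000; sum of squared deviations = 16.9000; SE* = √(16.9000/9) = 1.3703
Margin = 1.282 × 1.3703 = 1.757
Interval: 22.7 ± 1.757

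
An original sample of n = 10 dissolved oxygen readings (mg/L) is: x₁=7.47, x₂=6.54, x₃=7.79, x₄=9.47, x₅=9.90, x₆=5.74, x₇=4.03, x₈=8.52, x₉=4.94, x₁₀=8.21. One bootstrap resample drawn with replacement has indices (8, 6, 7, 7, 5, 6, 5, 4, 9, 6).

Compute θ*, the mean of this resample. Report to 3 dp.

Resample values: 8.52, 5.74, 4.03, 4.03, 9.90, 5.74, 9.90, 9.47, 4.94, 5.74.
Mean = (8.52 + 5.74 + 4.03 + 4.03 + 9.90 + 5.74 + 9.90 + 9.47 + 4.94 + 5.74) / 10 = 68.010 / 10 = 6.801

θ* = 6.801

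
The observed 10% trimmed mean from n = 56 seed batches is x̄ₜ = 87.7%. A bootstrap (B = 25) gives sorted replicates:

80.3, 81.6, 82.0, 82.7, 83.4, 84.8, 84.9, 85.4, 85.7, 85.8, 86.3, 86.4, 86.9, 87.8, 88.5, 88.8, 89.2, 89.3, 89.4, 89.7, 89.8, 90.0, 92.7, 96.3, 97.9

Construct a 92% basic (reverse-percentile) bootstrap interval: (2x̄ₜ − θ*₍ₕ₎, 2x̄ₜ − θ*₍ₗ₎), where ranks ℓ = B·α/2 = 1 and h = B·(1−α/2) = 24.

Percentile endpoints at ranks 1 and 24: θ*₍1₎ = 80.3, θ*₍24₎ = 96.3.
Basic interval reflects these around x̄ₜ:
  lower = 2 × 87.7 − 96.3 = 79.1
  upper = 2 × 87.7 − 80.3 = 95.1

(79.1, 95.1)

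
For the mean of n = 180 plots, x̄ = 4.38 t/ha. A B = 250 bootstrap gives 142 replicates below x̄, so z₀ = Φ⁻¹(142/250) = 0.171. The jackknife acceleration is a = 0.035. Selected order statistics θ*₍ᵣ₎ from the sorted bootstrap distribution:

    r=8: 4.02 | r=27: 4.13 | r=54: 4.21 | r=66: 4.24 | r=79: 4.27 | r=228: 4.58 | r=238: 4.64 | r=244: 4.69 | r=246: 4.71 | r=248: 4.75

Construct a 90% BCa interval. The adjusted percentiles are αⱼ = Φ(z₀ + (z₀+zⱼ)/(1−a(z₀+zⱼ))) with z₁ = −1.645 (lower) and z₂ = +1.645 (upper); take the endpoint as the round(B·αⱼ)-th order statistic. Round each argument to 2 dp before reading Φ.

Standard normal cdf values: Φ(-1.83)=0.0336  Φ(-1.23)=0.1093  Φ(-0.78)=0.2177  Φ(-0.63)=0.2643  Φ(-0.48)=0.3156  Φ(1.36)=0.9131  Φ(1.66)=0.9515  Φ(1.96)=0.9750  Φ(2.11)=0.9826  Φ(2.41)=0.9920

(4.13, 4.71)

Lower: z₀ + z₁ = 0.171 + (-1.645) = -1.474; 1 − a(z₀+z₁) = 1 − (0.035)(-1.474) = 1.0516; argument = 0.171 + (-1.474)/1.0516 = -1.2307 → -1.23.
α₁ = Φ(-1.23) = 0.1093; rank = round(250 × 0.1093) = 27; θ*₍27₎ = 4.13.
Upper: z₀ + z₂ = 1.816; 1 − a(z₀+z₂) = 0.9364; argument = 2.1103 → 2.11; α₂ = 0.9826; rank = 246; θ*₍246₎ = 4.71.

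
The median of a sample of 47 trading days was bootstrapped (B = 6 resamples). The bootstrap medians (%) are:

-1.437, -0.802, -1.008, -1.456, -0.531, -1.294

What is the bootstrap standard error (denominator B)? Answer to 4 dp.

Bootstrap SE is the standard deviation of the 6 replicate medians.
Mean of replicates: ((-1.437) + (-0.802) + (-1.008) + (-1.456) + (-0.531) + (-1.294)) / 6 = -6.52800 / 6 = -1.08800
Sum of squared deviations: (−0.34900)² + (+0.28600)² + (+0.08000)² + (−0.36800)² + (+0.55700)² + (−0.20600)² = 0.69811
Variance = 0.69811 / 6 = 0.11635
SE* = √0.11635

SE* = 0.3411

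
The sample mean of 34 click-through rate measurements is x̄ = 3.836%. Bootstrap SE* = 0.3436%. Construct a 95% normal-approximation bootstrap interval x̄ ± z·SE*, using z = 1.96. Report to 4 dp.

(3.1625, 4.5095)

Margin = 1.96 × 0.3436 = 0.67346
Interval: 3.836 ± 0.67346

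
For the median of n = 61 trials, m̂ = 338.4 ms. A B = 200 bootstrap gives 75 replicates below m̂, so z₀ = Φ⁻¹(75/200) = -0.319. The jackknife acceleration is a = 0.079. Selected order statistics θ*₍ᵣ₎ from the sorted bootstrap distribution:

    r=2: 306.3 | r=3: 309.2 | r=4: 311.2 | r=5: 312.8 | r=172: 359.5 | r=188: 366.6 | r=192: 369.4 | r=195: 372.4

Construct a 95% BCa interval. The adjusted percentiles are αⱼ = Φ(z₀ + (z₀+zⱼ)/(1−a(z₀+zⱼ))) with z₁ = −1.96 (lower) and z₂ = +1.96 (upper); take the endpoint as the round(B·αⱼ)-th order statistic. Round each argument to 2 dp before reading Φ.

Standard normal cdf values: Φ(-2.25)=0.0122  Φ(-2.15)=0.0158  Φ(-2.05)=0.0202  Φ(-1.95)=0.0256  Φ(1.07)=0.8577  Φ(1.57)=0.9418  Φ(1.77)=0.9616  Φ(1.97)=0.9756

(306.3, 366.6)

Lower: z₀ + z₁ = -0.319 + (-1.960) = -2.279; 1 − a(z₀+z₁) = 1 − (0.079)(-2.279) = 1.1800; argument = -0.319 + (-2.279)/1.1800 = -2.2503 → -2.25.
α₁ = Φ(-2.25) = 0.0122; rank = round(200 × 0.0122) = 2; θ*₍2₎ = 306.3.
Upper: z₀ + z₂ = 1.641; 1 − a(z₀+z₂) = 0.8704; argument = 1.5664 → 1.57; α₂ = 0.9418; rank = 188; θ*₍188₎ = 366.6.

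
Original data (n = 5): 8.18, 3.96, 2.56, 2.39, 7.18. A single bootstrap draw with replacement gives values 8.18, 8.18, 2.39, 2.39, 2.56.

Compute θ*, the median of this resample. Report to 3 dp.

Sorted: 2.39, 2.39, 2.56, 8.18, 8.18
Median = middle value = 2.560

θ* = 2.560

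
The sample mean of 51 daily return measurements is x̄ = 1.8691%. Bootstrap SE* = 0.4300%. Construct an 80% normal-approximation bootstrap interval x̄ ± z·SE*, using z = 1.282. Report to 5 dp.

Margin = 1.282 × 0.4300 = 0.551260
Interval: 1.8691 ± 0.551260

(1.31784, 2.42036)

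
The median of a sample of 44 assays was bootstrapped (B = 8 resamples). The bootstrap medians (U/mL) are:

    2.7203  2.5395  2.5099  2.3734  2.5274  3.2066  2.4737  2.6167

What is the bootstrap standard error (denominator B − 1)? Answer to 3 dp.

Bootstrap SE is the standard deviation of the 8 replicate medians.
Mean of replicates: (2.7203 + 2.5395 + 2.5099 + 2.3734 + 2.5274 + 3.2066 + 2.4737 + 2.6167) / 8 = 20.96750 / 8 = 2.62094
Sum of squared deviations: (+0.09936)² + (−0.08144)² + (−0.11104)² + (−0.24754)² + (−0.09354)² + (+0.58566)² + (−0.14724)² + (−0.00424)² = 0.46356
Variance = 0.46356 / 7 = 0.06622
SE* = √0.06622

SE* = 0.257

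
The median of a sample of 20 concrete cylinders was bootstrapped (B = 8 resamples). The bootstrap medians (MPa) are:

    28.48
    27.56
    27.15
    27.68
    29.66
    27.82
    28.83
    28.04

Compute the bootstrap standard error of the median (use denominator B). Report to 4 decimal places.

Bootstrap SE is the standard deviation of the 8 replicate medians.
Mean of replicates: (28.48 + 27.56 + 27.15 + 27.68 + 29.66 + 27.82 + 28.83 + 28.04) / 8 = 225.22000 / 8 = 28.15250
Sum of squared deviations: (+0.32750)² + (−0.59250)² + (−1.00250)² + (−0.47250)² + (+1.50750)² + (−0.33250)² + (+0.67750)² + (−0.11250)² = 4.54135
Variance = 4.54135 / 8 = 0.56767
SE* = √0.56767

SE* = 0.7534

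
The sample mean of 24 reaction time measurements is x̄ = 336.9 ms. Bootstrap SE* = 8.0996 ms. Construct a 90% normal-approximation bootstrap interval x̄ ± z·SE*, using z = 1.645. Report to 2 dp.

(323.58, 350.22)

Margin = 1.645 × 8.0996 = 13.324
Interval: 336.9 ± 13.324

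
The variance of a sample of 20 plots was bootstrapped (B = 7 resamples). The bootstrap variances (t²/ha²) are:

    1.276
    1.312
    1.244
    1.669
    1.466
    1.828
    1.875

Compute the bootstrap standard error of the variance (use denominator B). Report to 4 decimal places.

SE* = 0.2464

Bootstrap SE is the standard deviation of the 7 replicate variances.
Mean of replicates: (1.276 + 1.312 + 1.244 + 1.669 + 1.466 + 1.828 + 1.875) / 7 = 10.67000 / 7 = 1.52429
Sum of squared deviations: (−0.24829)² + (−0.21229)² + (−0.28029)² + (+0.14471)² + (−0.05829)² + (+0.30371)² + (+0.35071)² = 0.42485
Variance = 0.42485 / 7 = 0.06069
SE* = √0.06069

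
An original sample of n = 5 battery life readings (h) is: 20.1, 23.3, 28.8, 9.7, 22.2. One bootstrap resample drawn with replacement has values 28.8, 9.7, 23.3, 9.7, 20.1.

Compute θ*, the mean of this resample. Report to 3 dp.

θ* = 18.320

Mean = (28.8 + 9.7 + 23.3 + 9.7 + 20.1) / 5 = 91.60 / 5 = 18.320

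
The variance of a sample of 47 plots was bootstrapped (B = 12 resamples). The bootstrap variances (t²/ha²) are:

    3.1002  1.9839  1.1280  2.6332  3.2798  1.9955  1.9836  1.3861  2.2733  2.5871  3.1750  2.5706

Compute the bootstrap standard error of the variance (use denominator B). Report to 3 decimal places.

Bootstrap SE is the standard deviation of the 12 replicate variances.
Mean of replicates: (3.1002 + 1.9839 + 1.1280 + 2.6332 + 3.2798 + 1.9955 + 1.9836 + 1.3861 + 2.2733 + 2.5871 + 3.1750 + 2.5706) / 12 = 28.09630 / 12 = 2.34136
Sum of squared deviations: (+0.75884)² + (−0.35746)² + (−1.21336)² + (+0.29184)² + (+0.93844)² + (−0.34586)² + (−0.35776)² + (−0.95526)² + (−0.06806)² + (+0.24574)² + (+0.83364)² + (+0.22924)² = 5.11436
Variance = 5.11436 / 12 = 0.42620
SE* = √0.42620

SE* = 0.653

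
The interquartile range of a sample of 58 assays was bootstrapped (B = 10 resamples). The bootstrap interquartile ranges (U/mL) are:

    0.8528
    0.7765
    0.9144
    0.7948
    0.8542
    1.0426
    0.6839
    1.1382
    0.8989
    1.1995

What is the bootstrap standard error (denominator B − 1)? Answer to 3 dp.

SE* = 0.164

Bootstrap SE is the standard deviation of the 10 replicate interquartile ranges.
Mean of replicates: (0.8528 + 0.7765 + 0.9144 + 0.7948 + 0.8542 + 1.0426 + 0.6839 + 1.1382 + 0.8989 + 1.1995) / 10 = 9.15580 / 10 = 0.91558
Sum of squared deviations: (−0.06278)² + (−0.13908)² + (−0.00118)² + (−0.12078)² + (−0.06138)² + (+0.12702)² + (−0.23168)² + (+0.22262)² + (−0.01668)² + (+0.28392)² = 0.24190
Variance = 0.24190 / 9 = 0.02688
SE* = √0.02688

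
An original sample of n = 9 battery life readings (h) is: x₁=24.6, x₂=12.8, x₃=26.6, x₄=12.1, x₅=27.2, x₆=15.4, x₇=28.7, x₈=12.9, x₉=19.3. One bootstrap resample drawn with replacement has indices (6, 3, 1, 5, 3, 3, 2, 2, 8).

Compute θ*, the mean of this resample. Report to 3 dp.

θ* = 20.611

Resample values: 15.4, 26.6, 24.6, 27.2, 26.6, 26.6, 12.8, 12.8, 12.9.
Mean = (15.4 + 26.6 + 24.6 + 27.2 + 26.6 + 26.6 + 12.8 + 12.8 + 12.9) / 9 = 185.50 / 9 = 20.611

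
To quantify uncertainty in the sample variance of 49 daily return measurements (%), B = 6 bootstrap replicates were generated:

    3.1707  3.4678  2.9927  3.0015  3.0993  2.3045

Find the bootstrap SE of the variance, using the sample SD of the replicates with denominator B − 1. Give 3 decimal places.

SE* = 0.385

Bootstrap SE is the standard deviation of the 6 replicate variances.
Mean of replicates: (3.1707 + 3.4678 + 2.9927 + 3.0015 + 3.0993 + 2.3045) / 6 = 18.03650 / 6 = 3.00608
Sum of squared deviations: (+0.16462)² + (+0.46172)² + (−0.01338)² + (−0.00458)² + (+0.09322)² + (−0.70158)² = 0.74139
Variance = 0.74139 / 5 = 0.14828
SE* = √0.14828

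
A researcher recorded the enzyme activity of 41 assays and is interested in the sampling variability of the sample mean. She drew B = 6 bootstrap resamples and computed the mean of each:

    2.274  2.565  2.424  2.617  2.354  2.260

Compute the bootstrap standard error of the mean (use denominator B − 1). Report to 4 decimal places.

SE* = 0.1490

Bootstrap SE is the standard deviation of the 6 replicate means.
Mean of replicates: (2.274 + 2.565 + 2.424 + 2.617 + 2.354 + 2.260) / 6 = 14.49400 / 6 = 2.41567
Sum of squared deviations: (−0.14167)² + (+0.14933)² + (+0.00833)² + (+0.20133)² + (−0.06167)² + (−0.15567)² = 0.11101
Variance = 0.11101 / 5 = 0.02220
SE* = √0.02220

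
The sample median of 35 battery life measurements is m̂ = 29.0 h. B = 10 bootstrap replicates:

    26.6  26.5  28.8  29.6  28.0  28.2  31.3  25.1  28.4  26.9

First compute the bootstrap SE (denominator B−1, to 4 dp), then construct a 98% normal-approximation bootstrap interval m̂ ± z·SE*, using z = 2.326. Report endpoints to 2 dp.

(24.89, 33.11)

Mean of replicates = 27.9400; sum of squared deviations = 28.0840; SE* = √(28.0840/9) = 1.7665
Margin = 2.326 × 1.7665 = 4.109
Interval: 29.0 ± 4.109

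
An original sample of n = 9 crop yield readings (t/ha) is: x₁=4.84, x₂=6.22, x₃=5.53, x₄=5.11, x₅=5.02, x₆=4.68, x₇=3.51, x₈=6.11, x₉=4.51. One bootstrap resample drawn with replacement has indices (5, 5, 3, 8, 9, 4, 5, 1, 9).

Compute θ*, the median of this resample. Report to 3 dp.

θ* = 5.020

Resample values: 5.02, 5.02, 5.53, 6.11, 4.51, 5.11, 5.02, 4.84, 4.51.
Sorted: 4.51, 4.51, 4.84, 5.02, 5.02, 5.02, 5.11, 5.53, 6.11
Median = middle value = 5.020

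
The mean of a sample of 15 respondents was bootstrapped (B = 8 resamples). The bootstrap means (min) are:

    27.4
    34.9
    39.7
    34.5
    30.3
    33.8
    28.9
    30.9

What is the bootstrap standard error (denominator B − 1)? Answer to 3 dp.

SE* = 3.958

Bootstrap SE is the standard deviation of the 8 replicate means.
Mean of replicates: (27.4 + 34.9 + 39.7 + 34.5 + 30.3 + 33.8 + 28.9 + 30.9) / 8 = 260.4000 / 8 = 32.5500
Sum of squared deviations: (−5.1500)² + (+2.3500)² + (+7.1500)² + (+1.9500)² + (−2.2500)² + (+1.2500)² + (−3.6500)² + (−1.6500)² = 109.6400
Variance = 109.6400 / 7 = 15.6629
SE* = √15.6629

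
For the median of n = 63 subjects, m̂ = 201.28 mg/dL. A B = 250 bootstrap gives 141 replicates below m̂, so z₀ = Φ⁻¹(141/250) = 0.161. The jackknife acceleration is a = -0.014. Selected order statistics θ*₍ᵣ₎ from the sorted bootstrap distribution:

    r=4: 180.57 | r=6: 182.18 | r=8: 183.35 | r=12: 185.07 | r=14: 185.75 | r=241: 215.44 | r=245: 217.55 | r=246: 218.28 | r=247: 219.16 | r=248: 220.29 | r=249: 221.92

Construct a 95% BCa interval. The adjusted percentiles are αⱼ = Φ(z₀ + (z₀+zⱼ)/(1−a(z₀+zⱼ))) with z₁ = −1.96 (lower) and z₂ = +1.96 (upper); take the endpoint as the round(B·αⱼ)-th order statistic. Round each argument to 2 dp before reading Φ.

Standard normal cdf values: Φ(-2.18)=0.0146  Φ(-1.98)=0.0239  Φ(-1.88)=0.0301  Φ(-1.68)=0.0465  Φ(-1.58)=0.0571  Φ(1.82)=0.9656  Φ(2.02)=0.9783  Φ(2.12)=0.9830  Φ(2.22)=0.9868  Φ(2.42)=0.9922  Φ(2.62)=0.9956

Lower: z₀ + z₁ = 0.161 + (-1.960) = -1.799; 1 − a(z₀+z₁) = 1 − (-0.014)(-1.799) = 0.9748; argument = 0.161 + (-1.799)/0.9748 = -1.6845 → -1.68.
α₁ = Φ(-1.68) = 0.0465; rank = round(250 × 0.0465) = 12; θ*₍12₎ = 185.07.
Upper: z₀ + z₂ = 2.121; 1 − a(z₀+z₂) = 1.0297; argument = 2.2208 → 2.22; α₂ = 0.9868; rank = 247; θ*₍247₎ = 219.16.

(185.07, 219.16)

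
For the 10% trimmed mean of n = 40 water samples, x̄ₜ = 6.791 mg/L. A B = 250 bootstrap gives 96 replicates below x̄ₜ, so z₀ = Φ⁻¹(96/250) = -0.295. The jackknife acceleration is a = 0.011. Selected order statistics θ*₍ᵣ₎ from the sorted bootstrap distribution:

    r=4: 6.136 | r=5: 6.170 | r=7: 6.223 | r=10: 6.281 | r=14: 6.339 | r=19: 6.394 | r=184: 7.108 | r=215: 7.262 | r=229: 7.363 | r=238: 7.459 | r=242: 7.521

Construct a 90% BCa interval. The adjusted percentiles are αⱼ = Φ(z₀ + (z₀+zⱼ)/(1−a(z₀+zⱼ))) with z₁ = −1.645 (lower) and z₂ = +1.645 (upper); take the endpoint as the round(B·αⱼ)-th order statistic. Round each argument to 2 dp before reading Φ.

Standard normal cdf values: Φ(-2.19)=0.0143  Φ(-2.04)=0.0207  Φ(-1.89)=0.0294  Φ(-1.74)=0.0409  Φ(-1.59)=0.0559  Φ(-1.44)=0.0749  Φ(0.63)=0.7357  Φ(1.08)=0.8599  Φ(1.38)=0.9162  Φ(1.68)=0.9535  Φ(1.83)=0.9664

(6.136, 7.262)

Lower: z₀ + z₁ = -0.295 + (-1.645) = -1.940; 1 − a(z₀+z₁) = 1 − (0.011)(-1.940) = 1.0213; argument = -0.295 + (-1.940)/1.0213 = -2.1945 → -2.19.
α₁ = Φ(-2.19) = 0.0143; rank = round(250 × 0.0143) = 4; θ*₍4₎ = 6.136.
Upper: z₀ + z₂ = 1.350; 1 − a(z₀+z₂) = 0.9851; argument = 1.0753 → 1.08; α₂ = 0.8599; rank = 215; θ*₍215₎ = 7.262.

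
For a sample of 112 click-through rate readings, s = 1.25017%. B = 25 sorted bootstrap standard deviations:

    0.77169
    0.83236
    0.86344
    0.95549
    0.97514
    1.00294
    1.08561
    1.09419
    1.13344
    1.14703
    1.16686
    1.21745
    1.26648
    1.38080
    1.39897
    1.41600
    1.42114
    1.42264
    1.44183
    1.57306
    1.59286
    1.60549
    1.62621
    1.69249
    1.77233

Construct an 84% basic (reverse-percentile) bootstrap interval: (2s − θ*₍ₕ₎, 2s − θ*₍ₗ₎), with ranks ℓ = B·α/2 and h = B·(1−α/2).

(0.87413, 1.66798)

Percentile endpoints at ranks 2 and 23: θ*₍2₎ = 0.83236, θ*₍23₎ = 1.62621.
Basic interval reflects these around s:
  lower = 2 × 1.25017 − 1.62621 = 0.87413
  upper = 2 × 1.25017 − 0.83236 = 1.66798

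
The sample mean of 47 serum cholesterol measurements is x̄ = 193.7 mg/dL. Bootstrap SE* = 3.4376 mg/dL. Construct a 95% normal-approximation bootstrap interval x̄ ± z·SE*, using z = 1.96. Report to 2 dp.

(186.96, 200.44)

Margin = 1.96 × 3.4376 = 6.738
Interval: 193.7 ± 6.738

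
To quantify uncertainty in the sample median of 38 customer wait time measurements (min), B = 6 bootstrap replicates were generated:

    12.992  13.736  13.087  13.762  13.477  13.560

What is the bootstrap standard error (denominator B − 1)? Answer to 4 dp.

SE* = 0.3263

Bootstrap SE is the standard deviation of the 6 replicate medians.
Mean of replicates: (12.992 + 13.736 + 13.087 + 13.762 + 13.477 + 13.560) / 6 = 80.61400 / 6 = 13.43567
Sum of squared deviations: (−0.44367)² + (+0.30033)² + (−0.34867)² + (+0.32633)² + (+0.04133)² + (+0.12433)² = 0.53227
Variance = 0.53227 / 5 = 0.10645
SE* = √0.10645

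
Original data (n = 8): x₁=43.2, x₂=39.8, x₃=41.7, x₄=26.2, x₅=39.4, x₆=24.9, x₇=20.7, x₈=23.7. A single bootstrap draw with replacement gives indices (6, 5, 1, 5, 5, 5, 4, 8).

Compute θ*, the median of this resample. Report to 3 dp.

Resample values: 24.9, 39.4, 43.2, 39.4, 39.4, 39.4, 26.2, 23.7.
Sorted: 23.7, 24.9, 26.2, 39.4, 39.4, 39.4, 39.4, 43.2
Median = average of the two middle values = 39.400

θ* = 39.400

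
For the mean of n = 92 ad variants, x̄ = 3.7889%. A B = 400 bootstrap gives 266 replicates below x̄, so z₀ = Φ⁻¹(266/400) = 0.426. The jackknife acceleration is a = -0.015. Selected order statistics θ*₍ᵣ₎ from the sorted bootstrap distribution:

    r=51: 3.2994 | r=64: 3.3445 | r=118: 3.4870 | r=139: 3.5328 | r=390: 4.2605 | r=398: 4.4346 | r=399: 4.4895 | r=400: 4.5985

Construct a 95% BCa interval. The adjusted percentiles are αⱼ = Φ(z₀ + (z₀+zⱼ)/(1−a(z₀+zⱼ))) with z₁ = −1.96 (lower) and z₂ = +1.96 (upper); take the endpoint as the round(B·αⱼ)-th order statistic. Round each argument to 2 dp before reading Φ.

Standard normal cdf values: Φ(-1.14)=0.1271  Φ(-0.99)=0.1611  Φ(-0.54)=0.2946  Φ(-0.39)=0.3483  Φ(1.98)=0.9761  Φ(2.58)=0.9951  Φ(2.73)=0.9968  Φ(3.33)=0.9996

Lower: z₀ + z₁ = 0.426 + (-1.960) = -1.534; 1 − a(z₀+z₁) = 1 − (-0.015)(-1.534) = 0.9770; argument = 0.426 + (-1.534)/0.9770 = -1.1441 → -1.14.
α₁ = Φ(-1.14) = 0.1271; rank = round(400 × 0.1271) = 51; θ*₍51₎ = 3.2994.
Upper: z₀ + z₂ = 2.386; 1 − a(z₀+z₂) = 1.0358; argument = 2.7296 → 2.73; α₂ = 0.9968; rank = 399; θ*₍399₎ = 4.4895.

(3.2994, 4.4895)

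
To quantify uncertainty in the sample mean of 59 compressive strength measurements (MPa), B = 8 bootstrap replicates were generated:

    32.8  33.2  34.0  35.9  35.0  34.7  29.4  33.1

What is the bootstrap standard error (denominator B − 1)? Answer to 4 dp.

SE* = 1.9730

Bootstrap SE is the standard deviation of the 8 replicate means.
Mean of replicates: (32.8 + 33.2 + 34.0 + 35.9 + 35.0 + 34.7 + 29.4 + 33.1) / 8 = 268.10000 / 8 = 33.51250
Sum of squared deviations: (−0.71250)² + (−0.31250)² + (+0.48750)² + (+2.38750)² + (+1.48750)² + (+1.18750)² + (−4.11250)² + (−0.41250)² = 27.24875
Variance = 27.24875 / 7 = 3.89268
SE* = √3.89268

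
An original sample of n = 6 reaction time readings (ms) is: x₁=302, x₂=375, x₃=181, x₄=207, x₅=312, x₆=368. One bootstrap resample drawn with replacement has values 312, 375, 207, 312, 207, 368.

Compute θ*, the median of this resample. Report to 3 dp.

Sorted: 207, 207, 312, 312, 368, 375
Median = average of the two middle values = 312.000

θ* = 312.000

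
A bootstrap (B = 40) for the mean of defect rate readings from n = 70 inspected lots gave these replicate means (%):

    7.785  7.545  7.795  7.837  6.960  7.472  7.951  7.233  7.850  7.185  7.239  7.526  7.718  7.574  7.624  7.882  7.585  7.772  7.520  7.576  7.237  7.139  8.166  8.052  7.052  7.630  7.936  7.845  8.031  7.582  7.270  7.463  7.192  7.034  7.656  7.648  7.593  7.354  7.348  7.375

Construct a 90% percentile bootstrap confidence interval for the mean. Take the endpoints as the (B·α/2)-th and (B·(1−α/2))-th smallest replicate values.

Sorted replicates: 6.960, 7.034, 7.052, 7.139, 7.185, 7.192, 7.233, 7.237, 7.239, 7.270, 7.348, 7.354, 7.375, 7.463, 7.472, 7.520, 7.526, 7.545, 7.574, 7.576, 7.582, 7.585, 7.593, 7.624, 7.630, 7.648, 7.656, 7.718, 7.772, 7.785, 7.795, 7.837, 7.845, 7.850, 7.882, 7.936, 7.951, 8.031, 8.052, 8.166
α = 0.10; lower rank = 40 × 0.050 = 2; upper rank = 40 × 0.950 = 38.
The 2nd smallest replicate is 7.034; the 38th is 8.031.

(7.034, 8.031)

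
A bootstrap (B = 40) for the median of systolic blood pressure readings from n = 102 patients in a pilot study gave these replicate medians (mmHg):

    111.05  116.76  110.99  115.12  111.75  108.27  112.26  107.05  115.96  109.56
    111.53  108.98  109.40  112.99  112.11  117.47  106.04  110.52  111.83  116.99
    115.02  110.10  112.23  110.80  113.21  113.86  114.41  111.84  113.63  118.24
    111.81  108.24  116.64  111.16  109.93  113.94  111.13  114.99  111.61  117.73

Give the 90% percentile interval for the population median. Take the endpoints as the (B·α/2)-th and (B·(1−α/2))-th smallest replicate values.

(107.05, 117.47)

Sorted replicates: 106.04, 107.05, 108.24, 108.27, 108.98, 109.40, 109.56, 109.93, 110.10, 110.52, 110.80, 110.99, 111.05, 111.13, 111.16, 111.53, 111.61, 111.75, 111.81, 111.83, 111.84, 112.11, 112.23, 112.26, 112.99, 113.21, 113.63, 113.86, 113.94, 114.41, 114.99, 115.02, 115.12, 115.96, 116.64, 116.76, 116.99, 117.47, 117.73, 118.24
α = 0.10; lower rank = 40 × 0.050 = 2; upper rank = 40 × 0.950 = 38.
The 2nd smallest replicate is 107.05; the 38th is 117.47.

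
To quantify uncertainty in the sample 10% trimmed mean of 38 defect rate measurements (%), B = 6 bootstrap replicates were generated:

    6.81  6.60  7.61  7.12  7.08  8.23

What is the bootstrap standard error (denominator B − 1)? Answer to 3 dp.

Bootstrap SE is the standard deviation of the 6 replicate 10% trimmed means.
Mean of replicates: (6.81 + 6.60 + 7.61 + 7.12 + 7.08 + 8.23) / 6 = 43.4500 / 6 = 7.2417
Sum of squared deviations: (−0.4317)² + (−0.6417)² + (+0.3683)² + (−0.1217)² + (−0.1617)² + (+0.9883)² = 1.7515
Variance = 1.7515 / 5 = 0.3503
SE* = √0.3503

SE* = 0.592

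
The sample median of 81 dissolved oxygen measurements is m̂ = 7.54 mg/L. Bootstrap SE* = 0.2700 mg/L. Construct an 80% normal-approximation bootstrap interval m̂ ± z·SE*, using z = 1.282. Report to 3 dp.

(7.194, 7.886)

Margin = 1.282 × 0.2700 = 0.3461
Interval: 7.54 ± 0.3461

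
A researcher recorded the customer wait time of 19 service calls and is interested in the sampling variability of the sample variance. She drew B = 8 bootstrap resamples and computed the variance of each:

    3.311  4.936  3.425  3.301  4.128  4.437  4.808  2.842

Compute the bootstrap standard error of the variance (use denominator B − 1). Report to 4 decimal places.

Bootstrap SE is the standard deviation of the 8 replicate variances.
Mean of replicates: (3.311 + 4.936 + 3.425 + 3.301 + 4.128 + 4.437 + 4.808 + 2.842) / 8 = 31.18800 / 8 = 3.89850
Sum of squared deviations: (−0.58750)² + (+1.03750)² + (−0.47350)² + (−0.59750)² + (+0.22950)² + (+0.53850)² + (+0.90950)² + (−1.05650)² = 4.28881
Variance = 4.28881 / 7 = 0.61269
SE* = √0.61269

SE* = 0.7827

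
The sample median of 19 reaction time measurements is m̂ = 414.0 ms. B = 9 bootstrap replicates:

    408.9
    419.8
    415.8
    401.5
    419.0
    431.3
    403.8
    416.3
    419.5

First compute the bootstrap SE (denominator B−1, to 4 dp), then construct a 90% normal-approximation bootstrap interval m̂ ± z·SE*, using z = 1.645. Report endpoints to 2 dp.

(398.92, 429.08)

Mean of replicates = 415.1000; sum of squared deviations = 672.1200; SE* = √(672.1200/8) = 9.1660
Margin = 1.645 × 9.1660 = 15.078
Interval: 414.0 ± 15.078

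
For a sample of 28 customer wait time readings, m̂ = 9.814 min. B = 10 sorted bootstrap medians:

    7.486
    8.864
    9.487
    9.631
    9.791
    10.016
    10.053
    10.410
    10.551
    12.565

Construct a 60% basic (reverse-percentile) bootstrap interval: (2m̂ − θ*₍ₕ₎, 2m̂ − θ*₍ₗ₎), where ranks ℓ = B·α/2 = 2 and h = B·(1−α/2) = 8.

Percentile endpoints at ranks 2 and 8: θ*₍2₎ = 8.864, θ*₍8₎ = 10.410.
Basic interval reflects these around m̂:
  lower = 2 × 9.814 − 10.410 = 9.218
  upper = 2 × 9.814 − 8.864 = 10.764

(9.218, 10.764)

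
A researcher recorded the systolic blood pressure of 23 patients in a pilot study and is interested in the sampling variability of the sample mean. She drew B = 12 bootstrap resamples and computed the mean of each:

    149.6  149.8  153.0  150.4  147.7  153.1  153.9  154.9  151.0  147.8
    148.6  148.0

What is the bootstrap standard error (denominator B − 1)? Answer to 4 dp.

Bootstrap SE is the standard deviation of the 12 replicate means.
Mean of replicates: (149.6 + 149.8 + 153.0 + 150.4 + 147.7 + 153.1 + 153.9 + 154.9 + 151.0 + 147.8 + 148.6 + 148.0) / 12 = 1807.80000 / 12 = 150.65000
Sum of squared deviations: (−1.05000)² + (−0.85000)² + (+2.35000)² + (−0.25000)² + (−2.95000)² + (+2.45000)² + (+3.25000)² + (+4.25000)² + (+0.35000)² + (−2.85000)² + (−2.05000)² + (−2.65000)² = 70.21000
Variance = 70.21000 / 11 = 6.38273
SE* = √6.38273

SE* = 2.5264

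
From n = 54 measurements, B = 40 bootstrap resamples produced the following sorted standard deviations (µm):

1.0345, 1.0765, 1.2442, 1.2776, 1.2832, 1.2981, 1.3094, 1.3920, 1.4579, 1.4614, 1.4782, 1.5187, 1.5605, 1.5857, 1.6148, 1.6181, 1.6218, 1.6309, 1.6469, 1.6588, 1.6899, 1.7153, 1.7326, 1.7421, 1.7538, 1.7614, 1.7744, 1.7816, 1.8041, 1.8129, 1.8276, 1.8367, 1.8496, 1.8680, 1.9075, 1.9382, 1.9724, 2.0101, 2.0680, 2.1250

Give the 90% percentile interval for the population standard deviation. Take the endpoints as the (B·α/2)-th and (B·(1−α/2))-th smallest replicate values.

α = 0.10; lower rank = 40 × 0.050 = 2; upper rank = 40 × 0.950 = 38.
The 2nd smallest replicate is 1.0765; the 38th is 2.0101.

(1.0765, 2.0101)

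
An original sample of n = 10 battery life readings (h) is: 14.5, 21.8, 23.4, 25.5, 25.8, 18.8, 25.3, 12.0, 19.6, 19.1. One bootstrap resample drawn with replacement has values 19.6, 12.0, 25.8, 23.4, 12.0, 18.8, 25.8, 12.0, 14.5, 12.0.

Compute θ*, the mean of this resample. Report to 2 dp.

θ* = 17.59

Mean = (19.6 + 12.0 + 25.8 + 23.4 + 12.0 + 18.8 + 25.8 + 12.0 + 14.5 + 12.0) / 10 = 175.90 / 10 = 17.59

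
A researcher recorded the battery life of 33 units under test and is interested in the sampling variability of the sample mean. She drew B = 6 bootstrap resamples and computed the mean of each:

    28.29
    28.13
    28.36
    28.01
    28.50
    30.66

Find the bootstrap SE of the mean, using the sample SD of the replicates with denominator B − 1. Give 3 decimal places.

SE* = 0.996

Bootstrap SE is the standard deviation of the 6 replicate means.
Mean of replicates: (28.29 + 28.13 + 28.36 + 28.01 + 28.50 + 30.66) / 6 = 171.9500 / 6 = 28.6583
Sum of squared deviations: (−0.3683)² + (−0.5283)² + (−0.2983)² + (−0.6483)² + (−0.1583)² + (+2.0017)² = 4.9559
Variance = 4.9559 / 5 = 0.9912
SE* = √0.9912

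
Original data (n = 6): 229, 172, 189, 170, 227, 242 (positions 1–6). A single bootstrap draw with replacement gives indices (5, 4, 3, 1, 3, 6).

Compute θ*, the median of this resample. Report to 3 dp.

Resample values: 227, 170, 189, 229, 189, 242.
Sorted: 170, 189, 189, 227, 229, 242
Median = average of the two middle values = 208.000

θ* = 208.000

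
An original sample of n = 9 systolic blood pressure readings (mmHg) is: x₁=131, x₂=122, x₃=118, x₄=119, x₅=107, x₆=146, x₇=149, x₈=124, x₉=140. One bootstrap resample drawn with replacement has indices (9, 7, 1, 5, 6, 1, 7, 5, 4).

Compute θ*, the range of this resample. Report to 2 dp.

θ* = 42.00

Resample values: 140, 149, 131, 107, 146, 131, 149, 107, 119.
Range = 149 − 107 = 42.00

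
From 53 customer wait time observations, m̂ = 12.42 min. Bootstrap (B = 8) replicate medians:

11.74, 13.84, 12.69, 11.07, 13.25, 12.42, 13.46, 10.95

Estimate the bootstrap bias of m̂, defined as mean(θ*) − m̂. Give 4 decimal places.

mean(θ*) = (11.74 + 13.84 + 12.69 + 11.07 + 13.25 + 12.42 + 13.46 + 10.95) / 8 = 12.42750
bias = 12.42750 − 12.42

bias = +0.0075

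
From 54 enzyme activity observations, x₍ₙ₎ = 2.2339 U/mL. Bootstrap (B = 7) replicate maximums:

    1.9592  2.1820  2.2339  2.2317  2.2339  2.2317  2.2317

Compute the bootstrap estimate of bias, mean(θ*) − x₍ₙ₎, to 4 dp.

mean(θ*) = (1.9592 + 2.1820 + 2.2339 + 2.2317 + 2.2339 + 2.2317 + 2.2317) / 7 = 2.18630
bias = 2.18630 − 2.2339

bias = −0.0476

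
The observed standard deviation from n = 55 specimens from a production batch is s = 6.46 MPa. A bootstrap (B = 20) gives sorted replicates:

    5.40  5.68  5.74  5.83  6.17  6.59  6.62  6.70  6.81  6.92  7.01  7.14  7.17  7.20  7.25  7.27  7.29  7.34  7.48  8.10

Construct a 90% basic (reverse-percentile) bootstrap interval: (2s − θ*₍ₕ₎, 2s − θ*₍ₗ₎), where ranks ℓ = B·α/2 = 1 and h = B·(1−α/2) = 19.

Percentile endpoints at ranks 1 and 19: θ*₍1₎ = 5.40, θ*₍19₎ = 7.48.
Basic interval reflects these around s:
  lower = 2 × 6.46 − 7.48 = 5.44
  upper = 2 × 6.46 − 5.40 = 7.52

(5.44, 7.52)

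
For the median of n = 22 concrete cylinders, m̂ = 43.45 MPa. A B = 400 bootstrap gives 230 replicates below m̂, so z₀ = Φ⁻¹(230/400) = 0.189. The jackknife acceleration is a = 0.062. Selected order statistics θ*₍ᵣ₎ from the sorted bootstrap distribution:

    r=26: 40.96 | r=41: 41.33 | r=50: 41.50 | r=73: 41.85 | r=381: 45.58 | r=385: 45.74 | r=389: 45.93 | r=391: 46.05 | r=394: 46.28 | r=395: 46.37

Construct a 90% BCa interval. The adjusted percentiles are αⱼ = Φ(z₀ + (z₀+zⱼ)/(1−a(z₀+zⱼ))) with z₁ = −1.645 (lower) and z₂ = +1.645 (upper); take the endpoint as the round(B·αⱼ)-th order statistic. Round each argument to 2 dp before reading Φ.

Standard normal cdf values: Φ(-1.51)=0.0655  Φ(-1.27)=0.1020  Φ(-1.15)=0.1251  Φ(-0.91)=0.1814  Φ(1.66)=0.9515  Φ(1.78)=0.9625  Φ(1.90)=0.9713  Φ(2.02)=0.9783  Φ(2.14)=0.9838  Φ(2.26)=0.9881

Lower: z₀ + z₁ = 0.189 + (-1.645) = -1.456; 1 − a(z₀+z₁) = 1 − (0.062)(-1.456) = 1.0903; argument = 0.189 + (-1.456)/1.0903 = -1.1464 → -1.15.
α₁ = Φ(-1.15) = 0.1251; rank = round(400 × 0.1251) = 50; θ*₍50₎ = 41.50.
Upper: z₀ + z₂ = 1.834; 1 − a(z₀+z₂) = 0.8863; argument = 2.2583 → 2.26; α₂ = 0.9881; rank = 395; θ*₍395₎ = 46.37.

(41.50, 46.37)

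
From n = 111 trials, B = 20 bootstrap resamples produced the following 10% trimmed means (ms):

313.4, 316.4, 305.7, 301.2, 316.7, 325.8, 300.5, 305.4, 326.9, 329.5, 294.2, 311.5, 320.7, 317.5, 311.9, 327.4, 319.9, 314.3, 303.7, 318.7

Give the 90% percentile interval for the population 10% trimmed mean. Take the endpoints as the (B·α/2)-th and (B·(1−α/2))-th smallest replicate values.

(294.2, 327.4)

Sorted replicates: 294.2, 300.5, 301.2, 303.7, 305.4, 305.7, 311.5, 311.9, 313.4, 314.3, 316.4, 316.7, 317.5, 318.7, 319.9, 320.7, 325.8, 326.9, 327.4, 329.5
α = 0.10; lower rank = 20 × 0.050 = 1; upper rank = 20 × 0.950 = 19.
The 1st smallest replicate is 294.2; the 19th is 327.4.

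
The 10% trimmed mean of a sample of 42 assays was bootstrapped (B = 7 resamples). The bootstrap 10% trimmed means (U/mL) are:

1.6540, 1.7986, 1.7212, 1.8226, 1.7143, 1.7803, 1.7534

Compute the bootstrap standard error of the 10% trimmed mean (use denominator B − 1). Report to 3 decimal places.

Bootstrap SE is the standard deviation of the 7 replicate 10% trimmed means.
Mean of replicates: (1.6540 + 1.7986 + 1.7212 + 1.8226 + 1.7143 + 1.7803 + 1.7534) / 7 = 12.24440 / 7 = 1.74920
Sum of squared deviations: (−0.09520)² + (+0.04940)² + (−0.02800)² + (+0.07340)² + (−0.03490)² + (+0.03110)² + (+0.00420)² = 0.01988
Variance = 0.01988 / 6 = 0.00331
SE* = √0.00331

SE* = 0.058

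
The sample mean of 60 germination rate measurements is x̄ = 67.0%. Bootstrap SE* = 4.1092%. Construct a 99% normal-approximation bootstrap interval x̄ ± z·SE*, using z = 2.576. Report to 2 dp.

Margin = 2.576 × 4.1092 = 10.585
Interval: 67.0 ± 10.585

(56.41, 77.59)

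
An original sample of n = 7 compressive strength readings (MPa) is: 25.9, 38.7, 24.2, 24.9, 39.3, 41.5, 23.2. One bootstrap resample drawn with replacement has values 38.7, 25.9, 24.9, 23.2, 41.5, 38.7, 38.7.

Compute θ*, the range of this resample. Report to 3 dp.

Range = 41.5 − 23.2 = 18.300

θ* = 18.300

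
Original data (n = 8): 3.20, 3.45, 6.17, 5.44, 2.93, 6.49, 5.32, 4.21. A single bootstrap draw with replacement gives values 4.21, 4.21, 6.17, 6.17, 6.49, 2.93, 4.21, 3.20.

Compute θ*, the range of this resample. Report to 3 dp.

Range = 6.49 − 2.93 = 3.560

θ* = 3.560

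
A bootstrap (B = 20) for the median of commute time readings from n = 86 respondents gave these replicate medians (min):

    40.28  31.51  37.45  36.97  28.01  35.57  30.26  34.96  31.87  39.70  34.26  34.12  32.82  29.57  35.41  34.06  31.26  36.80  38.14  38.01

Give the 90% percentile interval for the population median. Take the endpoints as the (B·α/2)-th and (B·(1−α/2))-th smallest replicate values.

Sorted replicates: 28.01, 29.57, 30.26, 31.26, 31.51, 31.87, 32.82, 34.06, 34.12, 34.26, 34.96, 35.41, 35.57, 36.80, 36.97, 37.45, 38.01, 38.14, 39.70, 40.28
α = 0.10; lower rank = 20 × 0.050 = 1; upper rank = 20 × 0.950 = 19.
The 1st smallest replicate is 28.01; the 19th is 39.70.

(28.01, 39.70)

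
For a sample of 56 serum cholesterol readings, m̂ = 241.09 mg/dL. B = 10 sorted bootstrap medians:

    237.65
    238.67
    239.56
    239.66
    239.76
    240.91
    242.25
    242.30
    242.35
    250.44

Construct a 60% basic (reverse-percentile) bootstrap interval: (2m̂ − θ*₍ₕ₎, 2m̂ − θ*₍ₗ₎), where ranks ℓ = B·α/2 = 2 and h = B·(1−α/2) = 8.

(239.88, 243.51)

Percentile endpoints at ranks 2 and 8: θ*₍2₎ = 238.67, θ*₍8₎ = 242.30.
Basic interval reflects these around m̂:
  lower = 2 × 241.09 − 242.30 = 239.88
  upper = 2 × 241.09 − 238.67 = 243.51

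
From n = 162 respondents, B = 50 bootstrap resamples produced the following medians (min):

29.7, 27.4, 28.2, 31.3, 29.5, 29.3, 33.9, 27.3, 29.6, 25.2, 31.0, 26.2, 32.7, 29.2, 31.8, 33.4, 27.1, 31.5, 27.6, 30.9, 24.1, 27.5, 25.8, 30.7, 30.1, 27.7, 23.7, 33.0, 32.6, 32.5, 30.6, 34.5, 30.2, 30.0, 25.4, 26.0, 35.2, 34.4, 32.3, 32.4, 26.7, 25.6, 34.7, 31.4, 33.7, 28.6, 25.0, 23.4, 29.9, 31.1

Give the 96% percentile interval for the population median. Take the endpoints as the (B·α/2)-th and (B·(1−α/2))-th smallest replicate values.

(23.4, 34.7)

Sorted replicates: 23.4, 23.7, 24.1, 25.0, 25.2, 25.4, 25.6, 25.8, 26.0, 26.2, 26.7, 27.1, 27.3, 27.4, 27.5, 27.6, 27.7, 28.2, 28.6, 29.2, 29.3, 29.5, 29.6, 29.7, 29.9, 30.0, 30.1, 30.2, 30.6, 30.7, 30.9, 31.0, 31.1, 31.3, 31.4, 31.5, 31.8, 32.3, 32.4, 32.5, 32.6, 32.7, 33.0, 33.4, 33.7, 33.9, 34.4, 34.5, 34.7, 35.2
α = 0.04; lower rank = 50 × 0.020 = 1; upper rank = 50 × 0.980 = 49.
The 1st smallest replicate is 23.4; the 49th is 34.7.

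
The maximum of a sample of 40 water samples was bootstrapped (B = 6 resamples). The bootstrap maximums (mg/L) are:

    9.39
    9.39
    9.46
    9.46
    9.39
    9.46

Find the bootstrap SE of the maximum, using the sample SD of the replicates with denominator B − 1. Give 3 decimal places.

Bootstrap SE is the standard deviation of the 6 replicate maximums.
Mean of replicates: (9.39 + 9.39 + 9.46 + 9.46 + 9.39 + 9.46) / 6 = 56.55000 / 6 = 9.42500
Sum of squared deviations: (−0.03500)² + (−0.03500)² + (+0.03500)² + (+0.03500)² + (−0.03500)² + (+0.03500)² = 0.00735
Variance = 0.00735 / 5 = 0.00147
SE* = √0.00147

SE* = 0.038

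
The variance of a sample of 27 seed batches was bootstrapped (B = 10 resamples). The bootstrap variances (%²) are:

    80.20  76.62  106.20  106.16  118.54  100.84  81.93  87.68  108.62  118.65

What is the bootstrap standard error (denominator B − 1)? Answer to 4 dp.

SE* = 15.7717

Bootstrap SE is the standard deviation of the 10 replicate variances.
Mean of replicates: (80.20 + 76.62 + 106.20 + 106.16 + 118.54 + 100.84 + 81.93 + 87.68 + 108.62 + 118.65) / 10 = 985.44000 / 10 = 98.54400
Sum of squared deviations: (−18.34400)² + (−21.92400)² + (+7.65600)² + (+7.61600)² + (+19.99600)² + (+2.29600)² + (−16.61400)² + (−10.86400)² + (+10.07600)² + (+20.10600)² = 2238.72204
Variance = 2238.72204 / 9 = 248.74689
SE* = √248.74689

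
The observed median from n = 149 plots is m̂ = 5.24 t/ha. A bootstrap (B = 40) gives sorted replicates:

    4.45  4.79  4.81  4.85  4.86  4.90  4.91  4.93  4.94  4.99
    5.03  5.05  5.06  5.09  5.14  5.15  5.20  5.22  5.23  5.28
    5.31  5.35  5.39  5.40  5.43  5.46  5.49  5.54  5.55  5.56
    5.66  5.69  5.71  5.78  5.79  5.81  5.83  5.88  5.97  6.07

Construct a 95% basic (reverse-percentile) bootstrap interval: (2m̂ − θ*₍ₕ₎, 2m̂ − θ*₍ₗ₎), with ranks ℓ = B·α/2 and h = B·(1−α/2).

Percentile endpoints at ranks 1 and 39: θ*₍1₎ = 4.45, θ*₍39₎ = 5.97.
Basic interval reflects these around m̂:
  lower = 2 × 5.24 − 5.97 = 4.51
  upper = 2 × 5.24 − 4.45 = 6.03

(4.51, 6.03)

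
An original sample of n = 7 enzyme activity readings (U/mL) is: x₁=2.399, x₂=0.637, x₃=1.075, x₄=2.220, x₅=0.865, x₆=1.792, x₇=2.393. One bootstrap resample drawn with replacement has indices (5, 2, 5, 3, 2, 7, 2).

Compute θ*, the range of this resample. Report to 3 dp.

θ* = 1.756

Resample values: 0.865, 0.637, 0.865, 1.075, 0.637, 2.393, 0.637.
Range = 2.393 − 0.637 = 1.756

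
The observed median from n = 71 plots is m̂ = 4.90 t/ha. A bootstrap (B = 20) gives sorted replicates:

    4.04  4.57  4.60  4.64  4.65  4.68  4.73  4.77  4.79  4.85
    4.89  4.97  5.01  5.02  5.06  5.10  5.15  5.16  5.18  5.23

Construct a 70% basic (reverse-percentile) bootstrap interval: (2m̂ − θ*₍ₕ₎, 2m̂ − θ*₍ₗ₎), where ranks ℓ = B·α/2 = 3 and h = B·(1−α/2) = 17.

Percentile endpoints at ranks 3 and 17: θ*₍3₎ = 4.60, θ*₍17₎ = 5.15.
Basic interval reflects these around m̂:
  lower = 2 × 4.90 − 5.15 = 4.65
  upper = 2 × 4.90 − 4.60 = 5.20

(4.65, 5.20)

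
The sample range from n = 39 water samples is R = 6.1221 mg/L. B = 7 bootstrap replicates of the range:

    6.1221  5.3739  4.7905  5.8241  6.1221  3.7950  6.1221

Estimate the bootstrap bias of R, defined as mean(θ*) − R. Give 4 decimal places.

bias = −0.6721

mean(θ*) = (6.1221 + 5.3739 + 4.7905 + 5.8241 + 6.1221 + 3.7950 + 6.1221) / 7 = 5.44997
bias = 5.44997 − 6.1221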